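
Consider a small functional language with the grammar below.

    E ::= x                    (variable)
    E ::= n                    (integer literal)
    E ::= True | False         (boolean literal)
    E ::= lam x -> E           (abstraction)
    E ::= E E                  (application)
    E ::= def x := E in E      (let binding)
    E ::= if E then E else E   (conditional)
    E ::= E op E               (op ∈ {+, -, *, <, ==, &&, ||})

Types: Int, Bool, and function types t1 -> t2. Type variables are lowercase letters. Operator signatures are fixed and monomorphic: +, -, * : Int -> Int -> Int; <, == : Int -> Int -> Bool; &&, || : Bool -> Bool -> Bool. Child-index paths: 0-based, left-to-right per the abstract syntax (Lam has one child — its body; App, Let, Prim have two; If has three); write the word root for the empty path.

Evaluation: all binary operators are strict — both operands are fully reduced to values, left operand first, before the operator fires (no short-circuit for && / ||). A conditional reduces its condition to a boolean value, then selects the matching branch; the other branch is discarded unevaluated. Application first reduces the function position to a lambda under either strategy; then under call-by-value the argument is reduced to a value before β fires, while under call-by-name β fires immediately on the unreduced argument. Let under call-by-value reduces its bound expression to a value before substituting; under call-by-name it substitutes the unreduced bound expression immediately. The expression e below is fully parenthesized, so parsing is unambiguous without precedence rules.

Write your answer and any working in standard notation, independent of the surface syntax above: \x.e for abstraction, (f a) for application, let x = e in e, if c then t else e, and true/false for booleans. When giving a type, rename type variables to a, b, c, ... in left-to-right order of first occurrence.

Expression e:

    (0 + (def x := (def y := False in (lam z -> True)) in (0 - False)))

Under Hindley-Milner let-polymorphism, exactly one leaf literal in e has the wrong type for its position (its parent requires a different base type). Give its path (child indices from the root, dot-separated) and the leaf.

Answer: 1.1.1 : false

Working:
  unify Int ~ Int
let y : Bool
\z._ : a -> Bool
let x : forall. a -> Bool
  unify Int ~ Int
  unify Bool ~ Int
  FAIL: mismatch Bool ~ Int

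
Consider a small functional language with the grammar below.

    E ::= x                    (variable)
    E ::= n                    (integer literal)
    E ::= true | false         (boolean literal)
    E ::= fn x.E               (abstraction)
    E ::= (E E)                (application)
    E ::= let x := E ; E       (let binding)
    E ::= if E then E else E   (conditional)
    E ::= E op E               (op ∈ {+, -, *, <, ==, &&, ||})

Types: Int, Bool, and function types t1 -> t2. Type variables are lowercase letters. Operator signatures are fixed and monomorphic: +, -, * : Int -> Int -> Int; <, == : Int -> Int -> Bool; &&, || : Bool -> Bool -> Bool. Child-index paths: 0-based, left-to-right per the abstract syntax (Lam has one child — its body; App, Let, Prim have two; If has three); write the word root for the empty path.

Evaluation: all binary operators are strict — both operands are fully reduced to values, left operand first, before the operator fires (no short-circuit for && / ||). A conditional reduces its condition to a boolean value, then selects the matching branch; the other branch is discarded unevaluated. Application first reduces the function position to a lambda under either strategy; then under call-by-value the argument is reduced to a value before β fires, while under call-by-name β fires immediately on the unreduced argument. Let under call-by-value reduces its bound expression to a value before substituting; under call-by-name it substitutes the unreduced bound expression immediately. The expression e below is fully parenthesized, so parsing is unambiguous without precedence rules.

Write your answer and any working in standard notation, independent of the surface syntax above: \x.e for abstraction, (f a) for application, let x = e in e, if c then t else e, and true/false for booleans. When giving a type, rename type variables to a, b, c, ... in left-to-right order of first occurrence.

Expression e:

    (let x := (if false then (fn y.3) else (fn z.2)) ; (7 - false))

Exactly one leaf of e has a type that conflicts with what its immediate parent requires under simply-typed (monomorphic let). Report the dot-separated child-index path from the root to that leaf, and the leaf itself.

Answer: 1.1 : false

Trace:
  unify Bool ~ Bool
\y._ : a -> Int
\z._ : b -> Int
  unify a -> Int ~ b -> Int
  unify a ~ b
  unify Int ~ Int
let x : b -> Int
  unify Int ~ Int
  unify Bool ~ Int
  FAIL: mismatch Bool ~ Int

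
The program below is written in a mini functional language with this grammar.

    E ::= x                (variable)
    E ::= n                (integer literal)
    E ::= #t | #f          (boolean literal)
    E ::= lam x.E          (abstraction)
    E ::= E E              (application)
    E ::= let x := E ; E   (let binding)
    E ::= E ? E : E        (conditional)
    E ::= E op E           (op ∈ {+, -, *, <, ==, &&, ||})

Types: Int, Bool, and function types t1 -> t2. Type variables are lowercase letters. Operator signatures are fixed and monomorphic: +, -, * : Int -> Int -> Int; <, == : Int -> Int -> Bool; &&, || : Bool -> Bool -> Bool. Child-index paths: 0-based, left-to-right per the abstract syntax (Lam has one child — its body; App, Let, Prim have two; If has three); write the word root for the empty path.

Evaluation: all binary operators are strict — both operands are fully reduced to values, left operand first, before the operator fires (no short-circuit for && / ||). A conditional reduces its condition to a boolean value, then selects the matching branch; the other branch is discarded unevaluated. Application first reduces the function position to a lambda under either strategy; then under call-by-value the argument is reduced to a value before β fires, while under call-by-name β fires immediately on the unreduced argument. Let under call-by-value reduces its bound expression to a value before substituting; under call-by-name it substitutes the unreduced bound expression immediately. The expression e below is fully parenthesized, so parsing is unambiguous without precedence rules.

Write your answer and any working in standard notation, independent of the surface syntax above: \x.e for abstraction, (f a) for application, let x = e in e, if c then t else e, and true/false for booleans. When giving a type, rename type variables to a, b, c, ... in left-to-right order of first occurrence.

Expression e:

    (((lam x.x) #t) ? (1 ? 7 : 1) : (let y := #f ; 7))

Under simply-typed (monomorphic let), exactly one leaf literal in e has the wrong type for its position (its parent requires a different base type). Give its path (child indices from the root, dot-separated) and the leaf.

Derivation:
x : a
\x._ : a -> a
  unify a -> a ~ Bool -> b
  unify a ~ Bool
  unify Bool ~ b
_ _ : Bool
  unify Bool ~ Bool
  unify Int ~ Bool
  FAIL: mismatch Int ~ Bool

Answer: 1.0 : 1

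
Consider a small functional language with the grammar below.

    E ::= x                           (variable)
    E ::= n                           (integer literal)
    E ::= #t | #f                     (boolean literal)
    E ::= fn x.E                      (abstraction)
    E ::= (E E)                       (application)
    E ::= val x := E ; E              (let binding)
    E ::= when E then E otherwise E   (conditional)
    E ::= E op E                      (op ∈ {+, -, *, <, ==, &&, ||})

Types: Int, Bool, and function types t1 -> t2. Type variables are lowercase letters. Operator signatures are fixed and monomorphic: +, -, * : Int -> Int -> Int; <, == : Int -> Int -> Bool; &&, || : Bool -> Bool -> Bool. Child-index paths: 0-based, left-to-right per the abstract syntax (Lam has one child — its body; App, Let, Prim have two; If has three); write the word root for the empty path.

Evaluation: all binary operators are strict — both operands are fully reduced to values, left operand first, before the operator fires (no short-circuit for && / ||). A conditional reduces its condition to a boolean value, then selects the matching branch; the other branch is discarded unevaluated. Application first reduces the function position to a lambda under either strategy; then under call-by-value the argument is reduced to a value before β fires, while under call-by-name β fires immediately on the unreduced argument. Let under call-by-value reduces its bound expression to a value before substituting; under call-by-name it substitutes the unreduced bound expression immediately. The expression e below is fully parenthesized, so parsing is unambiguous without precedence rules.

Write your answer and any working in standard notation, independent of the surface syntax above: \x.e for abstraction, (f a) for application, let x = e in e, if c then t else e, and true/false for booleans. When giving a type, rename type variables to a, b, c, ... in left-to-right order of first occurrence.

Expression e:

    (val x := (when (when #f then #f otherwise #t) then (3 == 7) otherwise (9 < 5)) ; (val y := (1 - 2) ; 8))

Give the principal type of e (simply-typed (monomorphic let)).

Working:
  unify Bool ~ Bool
  unify Bool ~ Bool
  unify Bool ~ Bool
  unify Int ~ Int
  unify Int ~ Int
  unify Int ~ Int
  unify Int ~ Int
  unify Bool ~ Bool
let x : Bool
  unify Int ~ Int
  unify Int ~ Int
let y : Int

Answer: Int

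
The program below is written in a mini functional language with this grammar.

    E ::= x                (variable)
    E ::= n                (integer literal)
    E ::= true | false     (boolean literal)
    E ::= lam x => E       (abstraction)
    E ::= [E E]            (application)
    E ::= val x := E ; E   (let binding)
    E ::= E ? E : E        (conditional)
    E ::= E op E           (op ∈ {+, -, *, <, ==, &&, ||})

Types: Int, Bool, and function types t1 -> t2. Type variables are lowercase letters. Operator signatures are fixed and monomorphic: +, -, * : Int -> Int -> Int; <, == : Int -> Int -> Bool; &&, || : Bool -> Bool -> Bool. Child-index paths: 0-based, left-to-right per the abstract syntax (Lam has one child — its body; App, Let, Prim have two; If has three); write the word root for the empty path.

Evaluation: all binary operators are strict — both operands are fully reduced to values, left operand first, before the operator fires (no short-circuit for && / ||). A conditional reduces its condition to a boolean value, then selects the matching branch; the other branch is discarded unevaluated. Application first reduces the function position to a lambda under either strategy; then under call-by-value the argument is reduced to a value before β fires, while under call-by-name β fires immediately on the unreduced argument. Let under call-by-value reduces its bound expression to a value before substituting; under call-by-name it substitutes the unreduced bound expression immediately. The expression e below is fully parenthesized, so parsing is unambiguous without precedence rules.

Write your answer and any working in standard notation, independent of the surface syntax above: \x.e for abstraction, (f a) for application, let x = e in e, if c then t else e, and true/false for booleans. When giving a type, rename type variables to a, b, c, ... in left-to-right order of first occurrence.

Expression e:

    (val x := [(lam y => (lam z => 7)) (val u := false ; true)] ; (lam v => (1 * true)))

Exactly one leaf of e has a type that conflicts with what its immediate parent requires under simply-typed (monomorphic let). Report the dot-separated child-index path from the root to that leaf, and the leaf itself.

Derivation:
\z._ : b -> Int
\y._ : a -> b -> Int
let u : Bool
  unify a -> b -> Int ~ Bool -> c
  unify a ~ Bool
  unify b -> Int ~ c
_ _ : b -> Int
let x : b -> Int
  unify Int ~ Int
  unify Bool ~ Int
  FAIL: mismatch Bool ~ Int

Answer: 1.0.1 : true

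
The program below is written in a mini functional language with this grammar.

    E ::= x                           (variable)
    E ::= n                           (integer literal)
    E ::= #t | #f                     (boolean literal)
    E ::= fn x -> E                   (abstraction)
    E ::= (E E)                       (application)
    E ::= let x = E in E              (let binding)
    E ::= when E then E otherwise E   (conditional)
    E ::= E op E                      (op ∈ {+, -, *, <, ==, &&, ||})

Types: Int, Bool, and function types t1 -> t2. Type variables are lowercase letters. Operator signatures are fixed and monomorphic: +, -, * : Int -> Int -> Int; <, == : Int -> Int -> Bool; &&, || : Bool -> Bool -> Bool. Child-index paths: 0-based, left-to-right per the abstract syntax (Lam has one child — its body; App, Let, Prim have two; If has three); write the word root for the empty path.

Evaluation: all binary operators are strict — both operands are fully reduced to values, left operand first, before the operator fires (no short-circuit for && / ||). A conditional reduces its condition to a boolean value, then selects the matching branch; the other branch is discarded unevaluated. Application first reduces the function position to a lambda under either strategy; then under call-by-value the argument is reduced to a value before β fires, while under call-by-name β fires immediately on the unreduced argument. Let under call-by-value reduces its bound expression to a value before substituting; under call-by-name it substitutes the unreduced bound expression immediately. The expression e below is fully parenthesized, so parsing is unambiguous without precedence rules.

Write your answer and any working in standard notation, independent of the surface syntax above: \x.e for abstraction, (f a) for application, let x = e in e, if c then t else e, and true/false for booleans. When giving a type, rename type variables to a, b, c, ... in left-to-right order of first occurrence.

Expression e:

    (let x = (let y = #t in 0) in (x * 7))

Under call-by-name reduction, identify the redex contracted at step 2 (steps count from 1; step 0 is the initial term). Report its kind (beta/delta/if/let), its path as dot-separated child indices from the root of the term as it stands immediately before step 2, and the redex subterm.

Answer: let at 0 : (let y = true in 0)

Derivation:
step 0: (let x = (let y = true in 0) in (x * 7))
step 1: [let@root] ((let y = true in 0) * 7)
step 2: [let@0] (0 * 7)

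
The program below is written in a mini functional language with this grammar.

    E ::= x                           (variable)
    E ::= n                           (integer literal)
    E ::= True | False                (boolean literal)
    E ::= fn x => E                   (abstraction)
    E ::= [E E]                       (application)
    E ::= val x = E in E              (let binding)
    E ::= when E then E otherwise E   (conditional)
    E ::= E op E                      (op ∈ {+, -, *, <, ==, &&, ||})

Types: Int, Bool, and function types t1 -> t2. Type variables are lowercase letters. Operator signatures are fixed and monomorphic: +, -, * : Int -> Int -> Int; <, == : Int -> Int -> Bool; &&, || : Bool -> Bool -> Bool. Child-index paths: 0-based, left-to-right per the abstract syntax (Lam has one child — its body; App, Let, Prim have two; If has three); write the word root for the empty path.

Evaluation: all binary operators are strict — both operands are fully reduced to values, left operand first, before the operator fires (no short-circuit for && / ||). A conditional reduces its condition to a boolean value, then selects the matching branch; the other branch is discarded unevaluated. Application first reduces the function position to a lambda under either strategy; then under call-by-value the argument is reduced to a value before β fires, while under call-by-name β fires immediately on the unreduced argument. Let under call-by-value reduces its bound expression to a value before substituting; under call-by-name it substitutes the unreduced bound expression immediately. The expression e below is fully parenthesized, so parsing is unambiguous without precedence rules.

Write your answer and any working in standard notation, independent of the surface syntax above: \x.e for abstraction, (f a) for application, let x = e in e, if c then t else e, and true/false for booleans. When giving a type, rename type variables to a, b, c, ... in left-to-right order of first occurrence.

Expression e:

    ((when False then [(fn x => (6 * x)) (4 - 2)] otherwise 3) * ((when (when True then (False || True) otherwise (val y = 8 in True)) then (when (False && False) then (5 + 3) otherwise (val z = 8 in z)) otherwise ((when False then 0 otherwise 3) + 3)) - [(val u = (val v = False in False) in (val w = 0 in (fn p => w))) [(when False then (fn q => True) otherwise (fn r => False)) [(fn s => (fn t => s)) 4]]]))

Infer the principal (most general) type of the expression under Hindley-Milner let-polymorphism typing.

Answer: Int

Working:
  unify Bool ~ Bool
  unify Int ~ Int
x : a
  unify a ~ Int
\x._ : Int -> Int
  unify Int ~ Int
  unify Int ~ Int
  unify Int -> Int ~ Int -> b
  unify Int ~ Int
  unify Int ~ b
_ _ : Int
  unify Int ~ Int
  unify Int ~ Int
  unify Bool ~ Bool
  unify Bool ~ Bool
  unify Bool ~ Bool
let y : Int
  unify Bool ~ Bool
  unify Bool ~ Bool
  unify Bool ~ Bool
  unify Bool ~ Bool
  unify Bool ~ Bool
  unify Int ~ Int
  unify Int ~ Int
let z : Int
z : Int
  unify Int ~ Int
  unify Bool ~ Bool
  unify Int ~ Int
  unify Int ~ Int
  unify Int ~ Int
  unify Int ~ Int
  unify Int ~ Int
let v : Bool
let u : Bool
let w : Int
w : Int
\p._ : c -> Int
  unify Bool ~ Bool
\q._ : d -> Bool
\r._ : e -> Bool
  unify d -> Bool ~ e -> Bool
  unify d ~ e
  unify Bool ~ Bool
s : f
\t._ : g -> f
\s._ : f -> g -> f
  unify f -> g -> f ~ Int -> h
  unify f ~ Int
  unify g -> Int ~ h
_ _ : g -> Int
  unify e -> Bool ~ (g -> Int) -> i
  unify e ~ g -> Int
  unify Bool ~ i
_ _ : Bool
  unify c -> Int ~ Bool -> j
  unify c ~ Bool
  unify Int ~ j
_ _ : Int
  unify Int ~ Int
  unify Int ~ Int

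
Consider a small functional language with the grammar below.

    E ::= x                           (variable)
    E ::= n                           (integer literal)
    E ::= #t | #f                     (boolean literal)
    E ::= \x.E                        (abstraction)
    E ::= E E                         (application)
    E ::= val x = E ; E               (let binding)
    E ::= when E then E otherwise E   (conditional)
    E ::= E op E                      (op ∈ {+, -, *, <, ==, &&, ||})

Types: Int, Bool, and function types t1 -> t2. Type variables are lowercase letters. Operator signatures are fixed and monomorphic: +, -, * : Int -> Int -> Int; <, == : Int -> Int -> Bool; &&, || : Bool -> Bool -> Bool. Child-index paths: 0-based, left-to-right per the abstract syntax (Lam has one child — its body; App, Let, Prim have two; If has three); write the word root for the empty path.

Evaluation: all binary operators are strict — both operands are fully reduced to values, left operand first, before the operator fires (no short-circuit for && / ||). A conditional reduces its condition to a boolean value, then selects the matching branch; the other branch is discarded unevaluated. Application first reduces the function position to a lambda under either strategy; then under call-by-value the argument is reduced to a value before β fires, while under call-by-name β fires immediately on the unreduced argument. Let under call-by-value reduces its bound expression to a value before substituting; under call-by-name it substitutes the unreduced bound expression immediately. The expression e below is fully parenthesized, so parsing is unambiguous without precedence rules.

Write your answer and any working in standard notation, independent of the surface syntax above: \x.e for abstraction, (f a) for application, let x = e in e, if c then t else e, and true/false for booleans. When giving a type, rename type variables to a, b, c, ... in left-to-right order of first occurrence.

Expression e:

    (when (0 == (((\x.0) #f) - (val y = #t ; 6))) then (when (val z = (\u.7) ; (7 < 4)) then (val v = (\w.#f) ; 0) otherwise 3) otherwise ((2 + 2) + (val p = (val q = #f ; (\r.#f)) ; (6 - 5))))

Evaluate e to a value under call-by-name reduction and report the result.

Answer: 5

Working:
step 0: (if (0 == (((\x.0) false) - (let y = true in 6))) then (if (let z = (\u.7) in (7 < 4)) then (let v = (\w.false) in 0) else 3) else ((2 + 2) + (let p = (let q = false in (\r.false)) in (6 - 5))))
step 1: [beta@0.1.0] (if (0 == (0 - (let y = true in 6))) then (if (let z = (\u.7) in (7 < 4)) then (let v = (\w.false) in 0) else 3) else ((2 + 2) + (let p = (let q = false in (\r.false)) in (6 - 5))))
step 2: [let@0.1.1] (if (0 == (0 - 6)) then (if (let z = (\u.7) in (7 < 4)) then (let v = (\w.false) in 0) else 3) else ((2 + 2) + (let p = (let q = false in (\r.false)) in (6 - 5))))
step 3: [delta@0.1] (if (0 == -6) then (if (let z = (\u.7) in (7 < 4)) then (let v = (\w.false) in 0) else 3) else ((2 + 2) + (let p = (let q = false in (\r.false)) in (6 - 5))))
step 4: [delta@0] (if false then (if (let z = (\u.7) in (7 < 4)) then (let v = (\w.false) in 0) else 3) else ((2 + 2) + (let p = (let q = false in (\r.false)) in (6 - 5))))
step 5: [if@root] ((2 + 2) + (let p = (let q = false in (\r.false)) in (6 - 5)))
step 6: [delta@0] (4 + (let p = (let q = false in (\r.false)) in (6 - 5)))
step 7: [let@1] (4 + (6 - 5))
step 8: [delta@1] (4 + 1)
step 9: [delta@root] 5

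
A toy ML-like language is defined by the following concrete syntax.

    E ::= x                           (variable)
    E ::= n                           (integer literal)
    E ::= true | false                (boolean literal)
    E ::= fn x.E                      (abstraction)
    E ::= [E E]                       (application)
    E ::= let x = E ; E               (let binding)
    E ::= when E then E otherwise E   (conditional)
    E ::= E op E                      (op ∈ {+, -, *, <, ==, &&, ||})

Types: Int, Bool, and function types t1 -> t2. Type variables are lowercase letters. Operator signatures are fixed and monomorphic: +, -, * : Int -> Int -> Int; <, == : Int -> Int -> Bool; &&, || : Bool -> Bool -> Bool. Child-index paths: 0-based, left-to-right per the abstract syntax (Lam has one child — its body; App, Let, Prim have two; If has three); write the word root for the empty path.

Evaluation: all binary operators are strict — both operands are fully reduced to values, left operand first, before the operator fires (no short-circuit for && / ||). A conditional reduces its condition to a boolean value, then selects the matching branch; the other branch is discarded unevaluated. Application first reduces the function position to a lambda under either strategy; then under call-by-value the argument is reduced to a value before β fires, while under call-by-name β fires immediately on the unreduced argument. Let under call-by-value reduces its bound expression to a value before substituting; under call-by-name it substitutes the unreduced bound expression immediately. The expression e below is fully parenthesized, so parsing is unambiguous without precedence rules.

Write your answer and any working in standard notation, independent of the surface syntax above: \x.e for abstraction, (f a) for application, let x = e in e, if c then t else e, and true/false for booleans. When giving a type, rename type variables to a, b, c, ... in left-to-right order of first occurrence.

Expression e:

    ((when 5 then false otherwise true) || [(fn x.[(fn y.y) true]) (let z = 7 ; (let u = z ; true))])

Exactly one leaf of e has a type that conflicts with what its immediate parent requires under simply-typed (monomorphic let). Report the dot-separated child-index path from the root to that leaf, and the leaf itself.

Trace:
  unify Int ~ Bool
  FAIL: mismatch Int ~ Bool

Answer: 0.0 : 5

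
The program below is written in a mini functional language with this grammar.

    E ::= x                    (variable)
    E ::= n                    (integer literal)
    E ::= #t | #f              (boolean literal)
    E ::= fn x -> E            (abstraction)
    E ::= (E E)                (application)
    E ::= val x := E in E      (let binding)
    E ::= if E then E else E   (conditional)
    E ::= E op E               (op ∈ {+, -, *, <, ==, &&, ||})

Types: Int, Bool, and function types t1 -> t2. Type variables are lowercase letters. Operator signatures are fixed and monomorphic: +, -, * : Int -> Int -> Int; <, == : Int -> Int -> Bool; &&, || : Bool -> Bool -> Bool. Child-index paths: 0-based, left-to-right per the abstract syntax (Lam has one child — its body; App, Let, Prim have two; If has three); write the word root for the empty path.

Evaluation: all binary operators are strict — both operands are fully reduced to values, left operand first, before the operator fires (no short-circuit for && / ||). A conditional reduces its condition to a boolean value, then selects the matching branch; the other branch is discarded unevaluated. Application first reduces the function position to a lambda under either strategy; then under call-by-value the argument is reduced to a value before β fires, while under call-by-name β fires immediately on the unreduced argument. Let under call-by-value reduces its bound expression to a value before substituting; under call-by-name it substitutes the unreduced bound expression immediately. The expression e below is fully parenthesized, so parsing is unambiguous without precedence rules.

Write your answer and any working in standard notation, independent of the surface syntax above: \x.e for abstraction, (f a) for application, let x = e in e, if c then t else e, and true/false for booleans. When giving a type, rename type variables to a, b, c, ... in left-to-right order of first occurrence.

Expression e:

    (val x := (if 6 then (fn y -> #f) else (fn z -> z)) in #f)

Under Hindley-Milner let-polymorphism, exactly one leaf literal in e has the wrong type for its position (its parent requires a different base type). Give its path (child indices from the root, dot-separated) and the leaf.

Answer: 0.0 : 6

Trace:
  unify Int ~ Bool
  FAIL: mismatch Int ~ Bool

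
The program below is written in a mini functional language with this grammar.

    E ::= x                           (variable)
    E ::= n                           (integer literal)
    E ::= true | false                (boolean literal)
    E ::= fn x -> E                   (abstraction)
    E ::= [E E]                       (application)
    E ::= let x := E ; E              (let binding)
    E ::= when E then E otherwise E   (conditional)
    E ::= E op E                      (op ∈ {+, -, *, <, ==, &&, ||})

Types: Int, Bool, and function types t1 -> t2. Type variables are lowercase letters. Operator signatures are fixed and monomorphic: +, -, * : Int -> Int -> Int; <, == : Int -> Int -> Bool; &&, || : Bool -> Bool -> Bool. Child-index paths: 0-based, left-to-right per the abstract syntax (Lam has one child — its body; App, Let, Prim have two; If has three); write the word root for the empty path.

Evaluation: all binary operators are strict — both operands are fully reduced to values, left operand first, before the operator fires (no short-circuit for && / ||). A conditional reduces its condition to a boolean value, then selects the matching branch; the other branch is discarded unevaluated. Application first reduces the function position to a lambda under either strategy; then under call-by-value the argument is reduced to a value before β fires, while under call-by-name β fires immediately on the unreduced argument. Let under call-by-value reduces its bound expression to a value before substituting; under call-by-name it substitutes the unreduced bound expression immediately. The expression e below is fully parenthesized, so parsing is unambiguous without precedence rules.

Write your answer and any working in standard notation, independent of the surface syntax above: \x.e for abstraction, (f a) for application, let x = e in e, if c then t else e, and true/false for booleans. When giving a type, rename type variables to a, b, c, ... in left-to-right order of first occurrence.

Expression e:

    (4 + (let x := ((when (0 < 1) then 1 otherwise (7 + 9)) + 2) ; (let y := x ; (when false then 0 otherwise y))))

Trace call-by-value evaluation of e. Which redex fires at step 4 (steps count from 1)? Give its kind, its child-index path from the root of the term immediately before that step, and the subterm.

Trace:
step 0: (4 + (let x = ((if (0 < 1) then 1 else (7 + 9)) + 2) in (let y = x in (if false then 0 else y))))
step 1: [delta@1.0.0.0] (4 + (let x = ((if true then 1 else (7 + 9)) + 2) in (let y = x in (if false then 0 else y))))
step 2: [if@1.0.0] (4 + (let x = (1 + 2) in (let y = x in (if false then 0 else y))))
step 3: [delta@1.0] (4 + (let x = 3 in (let y = x in (if false then 0 else y))))
step 4: [let@1] (4 + (let y = 3 in (if false then 0 else y)))

Answer: let at 1 : (let x = 3 in (let y = x in (if false then 0 else y)))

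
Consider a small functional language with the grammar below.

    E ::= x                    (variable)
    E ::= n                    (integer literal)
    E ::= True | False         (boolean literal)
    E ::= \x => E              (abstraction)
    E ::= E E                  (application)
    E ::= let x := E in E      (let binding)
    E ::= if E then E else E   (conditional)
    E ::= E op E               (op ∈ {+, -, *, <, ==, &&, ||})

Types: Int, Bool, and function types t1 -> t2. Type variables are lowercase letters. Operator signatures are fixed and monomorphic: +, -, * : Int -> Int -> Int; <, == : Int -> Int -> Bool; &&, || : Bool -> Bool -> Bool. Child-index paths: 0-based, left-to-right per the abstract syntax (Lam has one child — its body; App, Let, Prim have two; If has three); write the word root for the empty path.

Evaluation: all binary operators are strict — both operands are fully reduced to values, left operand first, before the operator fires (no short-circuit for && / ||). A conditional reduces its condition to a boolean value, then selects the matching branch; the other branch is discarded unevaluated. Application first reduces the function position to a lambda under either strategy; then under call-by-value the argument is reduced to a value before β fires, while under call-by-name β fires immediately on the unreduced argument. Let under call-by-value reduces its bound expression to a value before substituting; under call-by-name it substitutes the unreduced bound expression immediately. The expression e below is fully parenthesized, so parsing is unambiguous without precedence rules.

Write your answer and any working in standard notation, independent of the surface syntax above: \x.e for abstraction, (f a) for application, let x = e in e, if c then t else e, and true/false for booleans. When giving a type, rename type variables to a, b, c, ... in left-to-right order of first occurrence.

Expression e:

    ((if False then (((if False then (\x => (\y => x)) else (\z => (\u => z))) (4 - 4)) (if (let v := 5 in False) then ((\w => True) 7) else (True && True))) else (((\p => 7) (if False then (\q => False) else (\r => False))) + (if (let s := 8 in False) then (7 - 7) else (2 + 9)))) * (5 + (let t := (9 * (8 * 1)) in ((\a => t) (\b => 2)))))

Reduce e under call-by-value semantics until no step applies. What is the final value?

Answer: 1386

Working:
step 0: ((if false then (((if false then (\x.(\y.x)) else (\z.(\u.z))) (4 - 4)) (if (let v = 5 in false) then ((\w.true) 7) else (true && true))) else (((\p.7) (if false then (\q.false) else (\r.false))) + (if (let s = 8 in false) then (7 - 7) else (2 + 9)))) * (5 + (let t = (9 * (8 * 1)) in ((\a.t) (\b.2)))))
step 1: [if@0] ((((\p.7) (if false then (\q.false) else (\r.false))) + (if (let s = 8 in false) then (7 - 7) else (2 + 9))) * (5 + (let t = (9 * (8 * 1)) in ((\a.t) (\b.2)))))
step 2: [if@0.0.1] ((((\p.7) (\r.false)) + (if (let s = 8 in false) then (7 - 7) else (2 + 9))) * (5 + (let t = (9 * (8 * 1)) in ((\a.t) (\b.2)))))
step 3: [beta@0.0] ((7 + (if (let s = 8 in false) then (7 - 7) else (2 + 9))) * (5 + (let t = (9 * (8 * 1)) in ((\a.t) (\b.2)))))
step 4: [let@0.1.0] ((7 + (if false then (7 - 7) else (2 + 9))) * (5 + (let t = (9 * (8 * 1)) in ((\a.t) (\b.2)))))
step 5: [if@0.1] ((7 + (2 + 9)) * (5 + (let t = (9 * (8 * 1)) in ((\a.t) (\b.2)))))
step 6: [delta@0.1] ((7 + 11) * (5 + (let t = (9 * (8 * 1)) in ((\a.t) (\b.2)))))
step 7: [delta@0] (18 * (5 + (let t = (9 * (8 * 1)) in ((\a.t) (\b.2)))))
step 8: [delta@1.1.0.1] (18 * (5 + (let t = (9 * 8) in ((\a.t) (\b.2)))))
step 9: [delta@1.1.0] (18 * (5 + (let t = 72 in ((\a.t) (\b.2)))))
step 10: [let@1.1] (18 * (5 + ((\a.72) (\b.2))))
step 11: [beta@1.1] (18 * (5 + 72))
step 12: [delta@1] (18 * 77)
step 13: [delta@root] 1386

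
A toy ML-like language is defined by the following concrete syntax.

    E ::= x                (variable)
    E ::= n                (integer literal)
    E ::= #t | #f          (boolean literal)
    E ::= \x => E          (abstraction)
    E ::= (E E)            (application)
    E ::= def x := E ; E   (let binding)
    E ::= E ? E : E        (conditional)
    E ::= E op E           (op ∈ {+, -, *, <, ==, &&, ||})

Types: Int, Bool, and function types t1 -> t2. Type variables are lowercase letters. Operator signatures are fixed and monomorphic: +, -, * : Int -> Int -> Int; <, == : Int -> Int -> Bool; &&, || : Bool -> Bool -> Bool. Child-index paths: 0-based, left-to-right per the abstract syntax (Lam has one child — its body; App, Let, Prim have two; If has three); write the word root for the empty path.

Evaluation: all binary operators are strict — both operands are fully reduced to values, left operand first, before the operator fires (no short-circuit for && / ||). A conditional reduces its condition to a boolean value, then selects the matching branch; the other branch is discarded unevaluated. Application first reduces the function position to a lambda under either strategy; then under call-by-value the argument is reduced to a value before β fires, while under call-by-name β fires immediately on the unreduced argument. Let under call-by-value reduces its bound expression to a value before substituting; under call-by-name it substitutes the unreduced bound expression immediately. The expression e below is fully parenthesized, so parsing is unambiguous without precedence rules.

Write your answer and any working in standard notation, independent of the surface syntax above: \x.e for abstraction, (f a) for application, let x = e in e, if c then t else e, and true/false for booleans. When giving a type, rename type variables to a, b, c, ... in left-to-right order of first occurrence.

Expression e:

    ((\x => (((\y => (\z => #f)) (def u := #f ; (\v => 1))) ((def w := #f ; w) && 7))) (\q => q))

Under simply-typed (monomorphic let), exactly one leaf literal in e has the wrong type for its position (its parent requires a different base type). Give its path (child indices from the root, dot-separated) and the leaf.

Answer: 0.0.1.1 : 7

Derivation:
\z._ : c -> Bool
\y._ : b -> c -> Bool
let u : Bool
\v._ : d -> Int
  unify b -> c -> Bool ~ (d -> Int) -> e
  unify b ~ d -> Int
  unify c -> Bool ~ e
_ _ : c -> Bool
let w : Bool
w : Bool
  unify Bool ~ Bool
  unify Int ~ Bool
  FAIL: mismatch Int ~ Bool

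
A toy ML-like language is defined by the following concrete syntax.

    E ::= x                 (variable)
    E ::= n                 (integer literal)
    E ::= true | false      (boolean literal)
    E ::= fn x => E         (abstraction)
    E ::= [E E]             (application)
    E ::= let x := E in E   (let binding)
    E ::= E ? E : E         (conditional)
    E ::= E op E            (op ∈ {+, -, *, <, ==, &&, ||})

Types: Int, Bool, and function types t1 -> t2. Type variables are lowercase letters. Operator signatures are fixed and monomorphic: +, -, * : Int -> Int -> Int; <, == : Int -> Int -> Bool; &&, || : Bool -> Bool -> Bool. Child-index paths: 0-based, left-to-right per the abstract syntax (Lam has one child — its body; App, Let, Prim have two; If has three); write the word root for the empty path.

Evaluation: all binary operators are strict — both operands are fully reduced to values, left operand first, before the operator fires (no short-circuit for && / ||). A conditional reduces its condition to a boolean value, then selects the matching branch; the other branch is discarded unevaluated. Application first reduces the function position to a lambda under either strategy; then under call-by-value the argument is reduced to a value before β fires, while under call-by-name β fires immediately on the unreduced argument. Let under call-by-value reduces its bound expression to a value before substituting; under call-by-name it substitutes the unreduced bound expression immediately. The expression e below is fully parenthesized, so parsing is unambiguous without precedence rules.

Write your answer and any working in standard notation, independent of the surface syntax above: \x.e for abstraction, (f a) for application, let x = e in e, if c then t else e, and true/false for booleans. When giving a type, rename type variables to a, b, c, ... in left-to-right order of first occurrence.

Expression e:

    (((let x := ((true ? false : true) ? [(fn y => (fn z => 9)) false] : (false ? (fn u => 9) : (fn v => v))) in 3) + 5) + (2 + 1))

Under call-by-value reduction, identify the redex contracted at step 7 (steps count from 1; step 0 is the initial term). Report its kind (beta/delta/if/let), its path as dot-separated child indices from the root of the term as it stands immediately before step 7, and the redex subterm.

Trace:
step 0: (((let x = (if (if true then false else true) then ((\y.(\z.9)) false) else (if false then (\u.9) else (\v.v))) in 3) + 5) + (2 + 1))
step 1: [if@0.0.0.0] (((let x = (if false then ((\y.(\z.9)) false) else (if false then (\u.9) else (\v.v))) in 3) + 5) + (2 + 1))
step 2: [if@0.0.0] (((let x = (if false then (\u.9) else (\v.v)) in 3) + 5) + (2 + 1))
step 3: [if@0.0.0] (((let x = (\v.v) in 3) + 5) + (2 + 1))
step 4: [let@0.0] ((3 + 5) + (2 + 1))
step 5: [delta@0] (8 + (2 + 1))
step 6: [delta@1] (8 + 3)
step 7: [delta@root] 11

Answer: delta at root : (8 + 3)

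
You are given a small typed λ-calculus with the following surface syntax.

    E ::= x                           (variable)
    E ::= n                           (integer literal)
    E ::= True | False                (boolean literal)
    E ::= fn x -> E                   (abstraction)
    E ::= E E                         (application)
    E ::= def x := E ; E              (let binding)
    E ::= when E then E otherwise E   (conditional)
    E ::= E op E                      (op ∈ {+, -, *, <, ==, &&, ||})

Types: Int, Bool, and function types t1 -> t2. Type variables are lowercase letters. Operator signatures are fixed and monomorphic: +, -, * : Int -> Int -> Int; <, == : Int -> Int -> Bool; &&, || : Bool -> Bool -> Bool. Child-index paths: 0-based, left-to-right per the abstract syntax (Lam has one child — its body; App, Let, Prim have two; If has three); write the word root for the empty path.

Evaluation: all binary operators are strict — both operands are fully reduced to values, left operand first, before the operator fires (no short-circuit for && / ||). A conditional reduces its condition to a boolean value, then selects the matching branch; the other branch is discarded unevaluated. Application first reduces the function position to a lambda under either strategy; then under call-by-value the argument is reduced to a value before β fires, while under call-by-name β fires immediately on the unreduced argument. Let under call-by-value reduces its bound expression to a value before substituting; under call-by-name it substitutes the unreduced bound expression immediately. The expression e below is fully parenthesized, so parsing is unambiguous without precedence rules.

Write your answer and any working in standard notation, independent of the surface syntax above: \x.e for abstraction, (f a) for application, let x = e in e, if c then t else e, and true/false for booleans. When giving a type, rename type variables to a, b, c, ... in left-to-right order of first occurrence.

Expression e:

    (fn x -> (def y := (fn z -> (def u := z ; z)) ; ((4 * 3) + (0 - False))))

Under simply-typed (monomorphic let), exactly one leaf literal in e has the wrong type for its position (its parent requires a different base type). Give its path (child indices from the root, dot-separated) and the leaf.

Derivation:
z : b
let u : b
z : b
\z._ : b -> b
let y : b -> b
  unify Int ~ Int
  unify Int ~ Int
  unify Int ~ Int
  unify Int ~ Int
  unify Bool ~ Int
  FAIL: mismatch Bool ~ Int

Answer: 0.1.1.1 : false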